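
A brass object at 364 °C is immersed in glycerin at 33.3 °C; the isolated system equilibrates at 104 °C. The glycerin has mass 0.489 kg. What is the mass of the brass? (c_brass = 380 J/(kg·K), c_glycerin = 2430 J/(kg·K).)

Taking heat into each body as positive, Σ m c ΔT = 0:
m×380×(104 − 364) + 0.489×2430×(104 − 33.3) = 0
-98800 m = -84011
m = -84011/-98800 ≈ 0.8503 kg

m ≈ 0.85 kg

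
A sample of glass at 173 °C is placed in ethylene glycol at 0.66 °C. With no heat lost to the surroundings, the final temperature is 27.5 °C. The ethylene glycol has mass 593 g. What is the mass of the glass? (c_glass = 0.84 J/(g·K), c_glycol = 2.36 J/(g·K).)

m ≈ 307 g

Heat gained plus heat lost sum to zero:
m·0.84·(27.5 − 173) + 593·2.36·(27.5 − 0.66) = 0
-122.22 m = -37562
m = -37562/-122.22 ≈ 307.3 g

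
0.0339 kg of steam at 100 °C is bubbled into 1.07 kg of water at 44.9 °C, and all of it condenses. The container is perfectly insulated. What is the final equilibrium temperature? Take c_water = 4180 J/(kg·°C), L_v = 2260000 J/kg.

Net heat exchanged in the isolated system is zero:
steam→water at 100 °C releases m L_v = 0.0339·2260000 = 76614; condensate cools 100→T: 0.0339·4180·(T − 100) = 141.7(T − 100); water warms: 1.07·4180·(T − 44.9) = 4472.6(T − 44.9)
4614.3 T = 76614 + 14170 + 200820 = 291604
T ≈ 63.20 °C, under the boiling point, so the assumption holds.

T_f ≈ 63.2 °C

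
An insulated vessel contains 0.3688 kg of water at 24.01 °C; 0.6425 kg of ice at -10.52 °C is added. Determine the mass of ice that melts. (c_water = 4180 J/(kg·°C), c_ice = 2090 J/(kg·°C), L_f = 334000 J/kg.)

m_melted ≈ 0.0685 kg

Cooling the water to 0 °C releases 0.3688·4180·24.01 = 37013 J.
Warming the ice to 0 °C takes 0.6425·2090·10.52 = 14127 J, leaving 22887 J for melting.
Fully melting the ice requires m_ice L_f = 0.6425·334000 = 214595 J.
22887 J < 214595 J, so only part of the ice melts and the system sits at 0 °C.
m_melt = 22887 / L_f = 0.06852 kg.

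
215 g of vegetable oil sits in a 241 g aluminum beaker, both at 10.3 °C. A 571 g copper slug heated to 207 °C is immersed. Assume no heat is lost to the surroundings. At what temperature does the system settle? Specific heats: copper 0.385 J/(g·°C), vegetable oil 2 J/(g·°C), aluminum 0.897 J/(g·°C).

With ΣQ=0 the equilibrium temperature is the m·c-weighted mean:
T_f = (219.84×207 + 430×10.3 + 216.18×10.3) / (219.84 + 430 + 216.18)
    = 52161 / 866.01 ≈ 60.23 °C

T_f ≈ 60.2 °C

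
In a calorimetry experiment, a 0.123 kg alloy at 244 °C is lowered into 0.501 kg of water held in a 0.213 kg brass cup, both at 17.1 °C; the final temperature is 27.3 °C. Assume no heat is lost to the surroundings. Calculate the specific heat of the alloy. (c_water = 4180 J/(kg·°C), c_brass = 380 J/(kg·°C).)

Heat gained plus heat lost sum to zero:
0.123×c×(27.3 − 244) + 0.501×4180×(27.3 − 17.1) + 0.213×380×(27.3 − 17.1) = 0
-26.65 c = -22186
c = -22186/-26.65 ≈ 832.4 J/(kg·°C)

c ≈ 832 J/(kg·°C)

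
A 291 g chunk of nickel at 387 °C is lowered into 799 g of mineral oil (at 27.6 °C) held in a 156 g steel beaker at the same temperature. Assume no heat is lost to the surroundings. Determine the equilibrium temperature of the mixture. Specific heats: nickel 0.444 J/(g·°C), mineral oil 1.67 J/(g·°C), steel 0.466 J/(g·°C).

Heat gained plus heat lost sum to zero:
291·0.444·(T − 387) + 799·1.67·(T − 27.6) + 156·0.466·(T − 27.6) = 0
129.2(T − 387) + 1334.3(T − 27.6) + 72.7(T − 27.6) = 0
(129.2 + 1334.3 + 72.7) T = 129.2·387 + 1334.3·27.6 + 72.7·27.6
T ≈ 57.83 °C

T_f ≈ 57.8 °C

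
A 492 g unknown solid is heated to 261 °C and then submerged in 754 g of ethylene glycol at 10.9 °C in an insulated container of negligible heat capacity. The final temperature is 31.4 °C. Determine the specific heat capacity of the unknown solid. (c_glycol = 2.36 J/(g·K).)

c ≈ 0.323 J/(g·K)

Let T be the final temperature. ΣQ_i = 0:
492×c×(31.4 − 261) + 754×2.36×(31.4 − 10.9) = 0
-112963 c = -36479
c = -36479/-112963 ≈ 0.3229 J/(g·K)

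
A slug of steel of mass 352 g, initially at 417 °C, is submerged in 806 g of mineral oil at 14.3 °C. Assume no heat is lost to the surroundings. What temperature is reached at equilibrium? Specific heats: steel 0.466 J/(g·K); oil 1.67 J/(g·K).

T_f ≈ 58.0 °C

T_f is the heat-capacity-weighted average of the initial temperatures:
T_f = (164.03·417 + 1346·14.3) / (164.03 + 1346)
    = 87649 / 1510.1 ≈ 58.04 °C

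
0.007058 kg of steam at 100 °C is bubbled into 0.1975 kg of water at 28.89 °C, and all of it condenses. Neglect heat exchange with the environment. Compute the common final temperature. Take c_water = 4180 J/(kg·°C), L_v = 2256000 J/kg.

T_f ≈ 50.0 °C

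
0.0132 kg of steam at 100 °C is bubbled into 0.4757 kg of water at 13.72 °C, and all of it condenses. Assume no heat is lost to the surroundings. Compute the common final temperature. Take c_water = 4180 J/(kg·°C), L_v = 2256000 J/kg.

T_f ≈ 30.6 °C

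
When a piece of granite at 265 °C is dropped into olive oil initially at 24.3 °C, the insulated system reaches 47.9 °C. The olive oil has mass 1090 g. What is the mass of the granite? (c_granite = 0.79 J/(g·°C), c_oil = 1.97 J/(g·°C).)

Conservation of energy gives ΣQ = 0:
m·0.79·(47.9 − 265) + 1090·1.97·(47.9 − 24.3) = 0
-171.51 m = -50676
m = -50676/-171.51 ≈ 295.5 g

m ≈ 295 g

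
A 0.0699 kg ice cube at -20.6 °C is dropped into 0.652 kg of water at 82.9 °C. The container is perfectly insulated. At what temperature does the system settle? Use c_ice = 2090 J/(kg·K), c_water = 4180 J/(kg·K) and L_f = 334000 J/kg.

T_f ≈ 66.1 °C

Let T be the final temperature. ΣQ_i = 0:
warm ice to 0 °C: 0.0699×2090×(0 − (-20.6)) = 3009.5
  fusion: m_ice L_f = 0.0699×334000 = 23347
  meltwater 0→T: 0.0699×4180×T = 292.18 T
  water: 2725.4(T − 82.9)
3017.5 T = 225932 − 26356 = 199576
T ≈ 66.14 °C — above 0 °C, consistent with complete melting.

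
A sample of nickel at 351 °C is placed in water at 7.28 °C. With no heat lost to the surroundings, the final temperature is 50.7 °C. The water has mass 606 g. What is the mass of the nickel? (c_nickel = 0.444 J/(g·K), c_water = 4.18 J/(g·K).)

m ≈ 825 g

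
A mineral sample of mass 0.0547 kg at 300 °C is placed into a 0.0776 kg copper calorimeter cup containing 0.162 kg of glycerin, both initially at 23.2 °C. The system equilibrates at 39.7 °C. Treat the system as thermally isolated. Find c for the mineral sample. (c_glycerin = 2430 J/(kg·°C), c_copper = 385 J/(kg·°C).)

c ≈ 491 J/(kg·°C)

Heat gained plus heat lost sum to zero:
0.0547·c·(39.7 − 300) + 0.162·2430·(39.7 − 23.2) + 0.0776·385·(39.7 − 23.2) = 0
-14.24 c = -6988.3
c = -6988.3/-14.24 ≈ 490.8 J/(kg·°C)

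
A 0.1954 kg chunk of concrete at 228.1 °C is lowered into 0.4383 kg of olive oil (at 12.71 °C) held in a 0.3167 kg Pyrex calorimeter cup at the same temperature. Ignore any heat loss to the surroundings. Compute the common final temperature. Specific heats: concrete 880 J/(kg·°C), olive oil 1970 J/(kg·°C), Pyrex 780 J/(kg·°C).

T_f ≈ 41.6 °C

T_f = Σ m_i c_i T_i / Σ m_i c_i:
T_f = (171.95·228.1 + 863.45·12.71 + 247.03·12.71) / (171.95 + 863.45 + 247.03)
    = 53336 / 1282.4 ≈ 41.59 °C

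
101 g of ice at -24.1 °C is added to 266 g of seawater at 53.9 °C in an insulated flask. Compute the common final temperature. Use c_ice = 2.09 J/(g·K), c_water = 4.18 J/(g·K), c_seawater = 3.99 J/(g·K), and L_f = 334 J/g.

Sum of m c ΔT and latent-heat terms is zero:
warm ice to 0 °C: 101·2.09·(0 − (-24.1)) = 5087.3; latent heat to melt: 101·334 = 33734; meltwater 0→T: 101·4.18·T = 422.18 T; seawater: 1061.3(T − 53.9)
1483.5 T = 57206 − 38821 = 18385
T ≈ 12.39 °C. Since T > 0 °C, the all-ice-melts assumption holds.

T_f ≈ 12.4 °C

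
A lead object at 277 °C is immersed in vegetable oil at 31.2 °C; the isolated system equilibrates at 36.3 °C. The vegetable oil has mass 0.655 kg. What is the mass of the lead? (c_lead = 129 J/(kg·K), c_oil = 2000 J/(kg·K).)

m ≈ 0.215 kg

Let T be the final temperature. ΣQ_i = 0:
m×129×(36.3 − 277) + 0.655×2000×(36.3 − 31.2) = 0
-31050 m = -6681
m = -6681/-31050 ≈ 0.2152 kg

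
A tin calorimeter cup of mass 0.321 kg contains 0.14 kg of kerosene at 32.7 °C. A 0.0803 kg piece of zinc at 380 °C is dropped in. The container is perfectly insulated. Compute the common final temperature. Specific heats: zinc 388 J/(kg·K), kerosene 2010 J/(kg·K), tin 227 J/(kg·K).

Let T be the final temperature. ΣQ_i = 0:
0.0803·388·(T − 380) + 0.14·2010·(T − 32.7) + 0.321·227·(T − 32.7) = 0
31.16(T − 380) + 281.4(T − 32.7) + 72.87(T − 32.7) = 0
385.42 T = 23424
T = 23424/385.42 ≈ 60.77 °C

T_f ≈ 60.8 °C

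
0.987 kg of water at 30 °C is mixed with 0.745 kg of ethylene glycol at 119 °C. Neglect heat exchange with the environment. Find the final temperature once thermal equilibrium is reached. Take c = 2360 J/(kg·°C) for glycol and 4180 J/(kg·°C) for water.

Conservation of energy gives ΣQ = 0:
0.745×2360×(T − 119) + 0.987×4180×(T − 30) = 0
5883.9 T = 332996
T = 332996 / 5883.9 = 56.6 °C

T_f ≈ 56.6 °C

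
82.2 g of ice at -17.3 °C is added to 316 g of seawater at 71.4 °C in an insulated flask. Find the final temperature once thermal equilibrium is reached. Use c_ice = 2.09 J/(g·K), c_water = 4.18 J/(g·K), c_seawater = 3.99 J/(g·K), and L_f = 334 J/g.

Net heat exchanged in the isolated system is zero:
ice -17.3→0 °C: 82.2·2.09·17.3 = 2972.1; latent heat to melt: 82.2·334 = 27455; meltwater 0→T: 82.2·4.18·T = 343.6 T; seawater cools: 316·3.99·(T − 71.4) = 1260.8(T − 71.4)
1604.4 T = 90024 − 30427 = 59597
T ≈ 37.15 °C — above 0 °C, consistent with complete melting.

T_f ≈ 37.1 °C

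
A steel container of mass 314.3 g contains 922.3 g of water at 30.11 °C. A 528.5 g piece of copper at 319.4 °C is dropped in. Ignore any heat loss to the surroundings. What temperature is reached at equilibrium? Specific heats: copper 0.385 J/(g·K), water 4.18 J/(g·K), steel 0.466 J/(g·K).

T_f ≈ 44.1 °C

Energy conservation, ΣQ = 0:
528.5×0.385×(T − 319.4) + 922.3×4.18×(T − 30.11) + 314.3×0.466×(T − 30.11) = 0
4205.2 T = 185480
T ≈ 44.11 °C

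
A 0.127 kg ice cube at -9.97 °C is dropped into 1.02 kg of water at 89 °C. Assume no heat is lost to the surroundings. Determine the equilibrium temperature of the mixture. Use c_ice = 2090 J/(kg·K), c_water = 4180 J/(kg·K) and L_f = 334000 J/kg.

T_f ≈ 69.7 °C

Net heat exchanged in the isolated system is zero:
warm ice to 0 °C: 0.127·2090·(0 − (-9.97)) = 2646.3; latent heat to melt: 0.127·334000 = 42418; warm the meltwater: 530.86 T; water: 4263.6(T − 89)
4794.5 T = 379460 − 45064 = 334396
T ≈ 69.75 °C (positive, so assuming full melt was valid).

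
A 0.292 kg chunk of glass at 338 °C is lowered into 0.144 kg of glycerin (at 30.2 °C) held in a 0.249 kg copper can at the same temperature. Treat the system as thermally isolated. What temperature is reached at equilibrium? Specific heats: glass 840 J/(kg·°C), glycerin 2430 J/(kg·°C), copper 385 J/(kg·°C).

T_f ≈ 139.4 °C

T_f is the heat-capacity-weighted average of the initial temperatures:
T_f = (245.28*338 + 349.92*30.2 + 95.86*30.2) / (245.28 + 349.92 + 95.86)
    = 96367 / 691.06 ≈ 139.45 °C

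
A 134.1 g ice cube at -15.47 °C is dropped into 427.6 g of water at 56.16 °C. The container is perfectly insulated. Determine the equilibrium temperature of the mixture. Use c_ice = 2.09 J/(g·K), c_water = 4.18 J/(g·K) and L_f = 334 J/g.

T_f ≈ 21.8 °C

Setting the total heat transfer to zero:
ice -15.47→0 °C: 134.1·2.09·15.47 = 4335.8
  melt ice: 134.1·334 = 44789
  warm the meltwater: 560.54 T
  water: 1787.4(T − 56.16)
2347.9 T = 100379 − 49125 = 51253
T ≈ 21.83 °C. Since T > 0 °C, the all-ice-melts assumption holds.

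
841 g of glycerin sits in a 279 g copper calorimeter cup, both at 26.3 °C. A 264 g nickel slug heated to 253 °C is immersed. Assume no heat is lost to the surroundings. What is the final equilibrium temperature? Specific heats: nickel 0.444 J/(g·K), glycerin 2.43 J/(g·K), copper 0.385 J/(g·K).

T_f is the heat-capacity-weighted average of the initial temperatures:
T_f = (117.22*253 + 2043.6*26.3 + 107.42*26.3) / (117.22 + 2043.6 + 107.42)
    = 86228 / 2268.3 ≈ 38.02 °C

T_f ≈ 38.0 °C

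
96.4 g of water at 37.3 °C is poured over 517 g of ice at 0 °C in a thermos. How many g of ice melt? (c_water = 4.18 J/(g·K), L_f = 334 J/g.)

Heat available from the water dropping to 0 °C: 96.4×4.18×37.3 = 15030 J.
Melting all 517 g of ice would need 517×334 = 172678 J.
That's not enough to melt it all — equilibrium is at 0 °C with ice remaining.
Mass melted = 15030/334 ≈ 45 g.

m_melted ≈ 45 g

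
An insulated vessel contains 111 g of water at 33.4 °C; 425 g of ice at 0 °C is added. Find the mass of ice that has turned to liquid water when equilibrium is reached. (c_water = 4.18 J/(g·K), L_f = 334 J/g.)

m_melted ≈ 46.4 g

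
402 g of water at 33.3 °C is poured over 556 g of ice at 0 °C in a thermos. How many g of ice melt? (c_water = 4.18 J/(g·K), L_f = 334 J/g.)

m_melted ≈ 168 g

Cooling the water to 0 °C releases 402·4.18·33.3 = 55956 J.
Melting all 556 g of ice would need 556·334 = 185704 J.
That's not enough to melt it all — equilibrium is at 0 °C with ice remaining.
m_melt = 55956 / L_f = 167.5 g.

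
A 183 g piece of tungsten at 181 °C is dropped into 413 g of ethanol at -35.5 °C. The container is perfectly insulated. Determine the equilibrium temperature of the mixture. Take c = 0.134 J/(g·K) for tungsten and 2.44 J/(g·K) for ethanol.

T_f ≈ -30.4 °C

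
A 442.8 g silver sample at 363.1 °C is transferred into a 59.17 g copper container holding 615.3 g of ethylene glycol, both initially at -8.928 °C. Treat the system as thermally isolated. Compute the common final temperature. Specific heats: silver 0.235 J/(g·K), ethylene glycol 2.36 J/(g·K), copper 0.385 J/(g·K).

T_f ≈ 15.6 °C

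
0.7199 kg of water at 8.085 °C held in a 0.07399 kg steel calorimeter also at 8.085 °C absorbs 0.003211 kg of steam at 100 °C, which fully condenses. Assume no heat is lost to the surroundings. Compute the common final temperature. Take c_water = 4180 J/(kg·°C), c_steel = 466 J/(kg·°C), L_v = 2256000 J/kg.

Energy conservation, ΣQ = 0:
condense steam: −0.003211×2256000 = −7244; condensed water 100 °C→T: 13.42(T − 100); water warms: 0.7199×4180×(T − 8.085) = 3009.2(T − 8.085); cup: 34.48(T − 8.085)
3057.1 T = 7244 + 1342.2 + 24608 = 33194
T ≈ 10.86 °C — below 100 °C, confirming all the steam condensed.

T_f ≈ 10.9 °C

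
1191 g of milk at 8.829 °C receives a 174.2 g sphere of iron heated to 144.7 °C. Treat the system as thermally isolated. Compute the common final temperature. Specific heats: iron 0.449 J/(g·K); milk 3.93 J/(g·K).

T_f ≈ 11.1 °C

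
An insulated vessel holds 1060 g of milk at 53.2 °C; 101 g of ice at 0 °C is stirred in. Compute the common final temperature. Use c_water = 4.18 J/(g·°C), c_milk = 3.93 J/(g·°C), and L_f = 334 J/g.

Energy conservation, ΣQ = 0:
latent heat to melt: 101×334 = 33734; meltwater 0→T: 101×4.18×T = 422.18 T; milk: 4165.8(T − 53.2)
4588 T = 221621 − 33734 = 187887
T ≈ 40.95 °C. Since T > 0 °C, the all-ice-melts assumption holds.

T_f ≈ 41.0 °C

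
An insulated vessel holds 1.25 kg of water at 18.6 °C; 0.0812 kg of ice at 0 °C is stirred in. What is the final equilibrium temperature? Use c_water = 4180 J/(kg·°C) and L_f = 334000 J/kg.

Taking heat into each body as positive, Σ m c ΔT = 0:
fusion: m_ice L_f = 0.0812×334000 = 27121
  warm the meltwater: 339.42 T
  water cools: 1.25×4180×(T − 18.6) = 5225(T − 18.6)
5564.4 T = 97185 − 27121 = 70064
T ≈ 12.59 °C (positive, so assuming full melt was valid).

T_f ≈ 12.6 °C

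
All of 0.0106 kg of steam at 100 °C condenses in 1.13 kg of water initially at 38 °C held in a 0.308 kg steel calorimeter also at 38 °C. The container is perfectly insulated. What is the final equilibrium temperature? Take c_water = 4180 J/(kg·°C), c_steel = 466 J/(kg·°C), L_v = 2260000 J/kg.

T_f ≈ 43.4 °C

Net heat exchanged in the isolated system is zero:
latent heat released on condensation: 0.0106×2260000 = 23956; condensate cools 100→T: 0.0106×4180×(T − 100) = 44.31(T − 100); water warms: 1.13×4180×(T − 38) = 4723.4(T − 38); steel cup: 0.308×466×(T − 38) = 143.53(T − 38)
4911.2 T = 23956 + 4430.8 + 184943 = 213330
T ≈ 43.44 °C, under the boiling point, so the assumption holds.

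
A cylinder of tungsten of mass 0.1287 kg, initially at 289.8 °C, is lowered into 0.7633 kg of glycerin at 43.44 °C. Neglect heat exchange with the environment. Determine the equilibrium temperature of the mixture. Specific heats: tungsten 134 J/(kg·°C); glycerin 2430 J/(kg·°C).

T_f ≈ 45.7 °C

T_f is the heat-capacity-weighted average of the initial temperatures:
T_f = (17.25*289.8 + 1854.8*43.44) / (17.25 + 1854.8)
    = 85571 / 1872.1 ≈ 45.71 °C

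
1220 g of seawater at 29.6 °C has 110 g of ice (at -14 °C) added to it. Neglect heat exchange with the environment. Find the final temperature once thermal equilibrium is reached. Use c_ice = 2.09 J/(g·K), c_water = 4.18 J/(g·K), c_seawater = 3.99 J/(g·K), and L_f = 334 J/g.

T_f ≈ 19.5 °C

Conservation of energy gives ΣQ = 0:
ice -14→0 °C: 110×2.09×14 = 3218.6
  latent heat to melt: 110×334 = 36740
  warm the meltwater: 459.8 T
  seawater: 4867.8(T − 29.6)
5327.6 T = 144087 − 39959 = 104128
T ≈ 19.55 °C. Since T > 0 °C, the all-ice-melts assumption holds.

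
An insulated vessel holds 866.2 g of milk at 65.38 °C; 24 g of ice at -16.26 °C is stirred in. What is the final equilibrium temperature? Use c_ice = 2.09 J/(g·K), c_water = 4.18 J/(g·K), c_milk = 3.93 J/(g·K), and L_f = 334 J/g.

T_f ≈ 61.0 °C

Let T be the final temperature. ΣQ_i = 0:
ice -16.26→0 °C: 24×2.09×16.26 = 815.6
  melt ice: 24×334 = 8016
  warm the meltwater: 100.32 T
  milk: 3404.2(T − 65.38)
3504.5 T = 222564 − 8831.6 = 213733
T ≈ 60.99 °C (positive, so assuming full melt was valid).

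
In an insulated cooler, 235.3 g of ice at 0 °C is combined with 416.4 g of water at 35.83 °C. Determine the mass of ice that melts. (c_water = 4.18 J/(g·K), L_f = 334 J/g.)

m_melted ≈ 187 g

Cooling the water to 0 °C releases 416.4×4.18×35.83 = 62364 J.
Melting all 235.3 g of ice would need 235.3×334 = 78590 J.
That's not enough to melt it all — equilibrium is at 0 °C with ice remaining.
Mass melted = 62364/334 ≈ 186.7 g.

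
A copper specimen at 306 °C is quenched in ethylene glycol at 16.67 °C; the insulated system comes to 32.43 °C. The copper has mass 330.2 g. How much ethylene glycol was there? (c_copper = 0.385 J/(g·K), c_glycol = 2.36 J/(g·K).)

Let T be the final temperature. ΣQ_i = 0:
330.2·0.385·(32.43 − 306) + m·2.36·(32.43 − 16.67) = 0
37.19 m = 34778
m = 34778/37.19 ≈ 935.1 g

m ≈ 935 g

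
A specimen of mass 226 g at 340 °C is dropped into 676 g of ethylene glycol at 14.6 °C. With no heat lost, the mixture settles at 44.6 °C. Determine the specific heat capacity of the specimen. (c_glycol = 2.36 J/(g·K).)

c ≈ 0.717 J/(g·K)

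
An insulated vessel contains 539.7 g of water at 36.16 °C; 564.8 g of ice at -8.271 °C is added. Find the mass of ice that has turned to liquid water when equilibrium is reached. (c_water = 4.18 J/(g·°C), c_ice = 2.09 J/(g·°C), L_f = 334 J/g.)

Heat available from the water dropping to 0 °C: 539.7·4.18·36.16 = 81575 J.
Of that, 564.8·2.09·8.271 = 9763.4 J goes to bring the ice to 0 °C, leaving 71812 J.
Melting all 564.8 g of ice would need 564.8·334 = 188643 J.
That's not enough to melt it all — equilibrium is at 0 °C with ice remaining.
m_melt = 71812 / L_f = 215 g.

m_melted ≈ 215 g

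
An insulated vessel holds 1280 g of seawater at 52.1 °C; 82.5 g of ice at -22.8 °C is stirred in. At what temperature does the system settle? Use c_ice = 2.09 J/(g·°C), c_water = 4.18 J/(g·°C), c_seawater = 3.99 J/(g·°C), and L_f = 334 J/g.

T_f ≈ 43.0 °C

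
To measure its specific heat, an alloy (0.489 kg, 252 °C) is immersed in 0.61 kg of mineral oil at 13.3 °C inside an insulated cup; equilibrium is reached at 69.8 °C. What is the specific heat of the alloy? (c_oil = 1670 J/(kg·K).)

Heat lost by the alloy = heat gained by the oil:
0.489×c×(252 − 69.8) = 0.61×1670×(69.8 − 13.3)
89.1 c = 57557  ⇒  c ≈ 646 J/(kg·K)

c ≈ 646 J/(kg·K)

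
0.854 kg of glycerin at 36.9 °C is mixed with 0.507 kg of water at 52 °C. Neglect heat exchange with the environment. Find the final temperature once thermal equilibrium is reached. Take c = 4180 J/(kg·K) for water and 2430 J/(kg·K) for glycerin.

T_f ≈ 44.5 °C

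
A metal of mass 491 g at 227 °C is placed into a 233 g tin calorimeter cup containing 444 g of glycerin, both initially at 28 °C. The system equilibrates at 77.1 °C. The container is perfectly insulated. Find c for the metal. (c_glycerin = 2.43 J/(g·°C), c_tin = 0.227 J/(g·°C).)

c ≈ 0.755 J/(g·°C)

Conservation of energy gives ΣQ = 0:
491×c×(77.1 − 227) + 444×2.43×(77.1 − 28) + 233×0.227×(77.1 − 28) = 0
-73601 c = -55572
c = -55572/-73601 ≈ 0.755 J/(g·°C)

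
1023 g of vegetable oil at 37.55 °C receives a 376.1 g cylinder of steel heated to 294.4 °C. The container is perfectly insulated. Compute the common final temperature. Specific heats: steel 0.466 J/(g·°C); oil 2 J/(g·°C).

Taking heat into each body as positive, Σ m c ΔT = 0:
376.1*0.466*(T − 294.4) + 1023*2*(T − 37.55) = 0
2221.3 T = 128425
T = 128425/2221.3 ≈ 57.82 °C

T_f ≈ 57.8 °C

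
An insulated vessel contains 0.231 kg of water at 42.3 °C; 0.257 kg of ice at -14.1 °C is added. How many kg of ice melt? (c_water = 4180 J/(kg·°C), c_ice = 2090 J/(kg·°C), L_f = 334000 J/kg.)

m_melted ≈ 0.0996 kg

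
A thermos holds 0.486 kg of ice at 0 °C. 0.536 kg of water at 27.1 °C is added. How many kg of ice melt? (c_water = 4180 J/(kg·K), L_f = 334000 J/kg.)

Heat available from the water dropping to 0 °C: 0.536×4180×27.1 = 60717 J.
To melt every bit of ice: 0.486×334000 = 162324 J.
That's not enough to melt it all — equilibrium is at 0 °C with ice remaining.
m_melt = 60717 / L_f = 0.1818 kg.

m_melted ≈ 0.182 kg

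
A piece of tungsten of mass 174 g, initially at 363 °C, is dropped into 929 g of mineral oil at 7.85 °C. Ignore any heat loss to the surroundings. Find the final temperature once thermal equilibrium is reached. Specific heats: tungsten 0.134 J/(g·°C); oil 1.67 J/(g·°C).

Heat lost by the tungsten equals heat gained by the oil:
174*0.134*(363 − T) = 929*1.67*(T − 7.85)
23.32(363 − T) = 1551.4(T − 7.85)
1574.7 T = 20642  ⇒  T ≈ 13.11 °C

T_f ≈ 13.1 °C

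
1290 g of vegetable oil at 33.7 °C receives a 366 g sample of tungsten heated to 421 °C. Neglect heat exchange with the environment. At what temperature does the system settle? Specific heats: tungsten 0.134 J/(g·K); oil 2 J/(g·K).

Taking heat into each body as positive, Σ m c ΔT = 0:
366*0.134*(T − 421) + 1290*2*(T − 33.7) = 0
49.04(T − 421) + 2580(T − 33.7) = 0
2629 T = 107594
T ≈ 40.92 °C

T_f ≈ 40.9 °C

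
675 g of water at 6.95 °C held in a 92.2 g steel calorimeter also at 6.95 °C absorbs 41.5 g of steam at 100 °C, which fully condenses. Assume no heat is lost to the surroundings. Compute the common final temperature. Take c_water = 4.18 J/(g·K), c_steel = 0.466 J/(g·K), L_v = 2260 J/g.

T_f ≈ 43.1 °C

Conservation of energy gives ΣQ = 0:
latent heat released on condensation: 41.5·2260 = 93790
  condensate cools 100→T: 41.5·4.18·(T − 100) = 173.47(T − 100)
  original water: 2821.5(T − 6.95)
  steel cup: 92.2·0.466·(T − 6.95) = 42.97(T − 6.95)
3037.9 T = 93790 + 17347 + 19908 = 131045
T ≈ 43.14 °C (< 100 °C, so full condensation is consistent).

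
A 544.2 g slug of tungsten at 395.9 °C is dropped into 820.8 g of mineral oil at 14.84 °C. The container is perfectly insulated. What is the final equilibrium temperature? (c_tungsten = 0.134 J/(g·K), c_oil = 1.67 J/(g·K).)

T_f ≈ 34.1 °C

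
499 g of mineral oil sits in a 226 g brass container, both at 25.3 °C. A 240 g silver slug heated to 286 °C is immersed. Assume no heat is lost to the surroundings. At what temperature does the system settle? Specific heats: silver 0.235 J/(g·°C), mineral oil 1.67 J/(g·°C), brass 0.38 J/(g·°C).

T_f = Σ m_i c_i T_i / Σ m_i c_i:
T_f = (56.4*286 + 833.33*25.3 + 85.88*25.3) / (56.4 + 833.33 + 85.88)
    = 39386 / 975.61 ≈ 40.37 °C

T_f ≈ 40.4 °C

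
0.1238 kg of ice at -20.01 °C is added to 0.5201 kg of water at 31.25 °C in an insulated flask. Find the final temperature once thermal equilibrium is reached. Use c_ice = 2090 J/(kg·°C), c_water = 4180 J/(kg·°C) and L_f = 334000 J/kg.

T_f ≈ 8.0 °C

Taking heat into each body as positive, Σ m c ΔT = 0:
ice -20.01→0 °C: 0.1238·2090·20.01 = 5177.4
  melt ice: 0.1238·334000 = 41349
  warm the meltwater: 517.48 T
  water: 2174(T − 31.25)
2691.5 T = 67938 − 46527 = 21411
T ≈ 7.96 °C (positive, so assuming full melt was valid).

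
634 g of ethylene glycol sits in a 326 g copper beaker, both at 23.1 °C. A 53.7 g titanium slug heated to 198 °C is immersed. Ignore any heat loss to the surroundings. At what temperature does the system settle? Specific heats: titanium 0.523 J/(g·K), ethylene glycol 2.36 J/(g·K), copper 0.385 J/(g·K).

T_f ≈ 26.1 °C

T_f is the heat-capacity-weighted average of the initial temperatures:
T_f = (28.09×198 + 1496.2×23.1 + 125.51×23.1) / (28.09 + 1496.2 + 125.51)
    = 43023 / 1649.8 ≈ 26.08 °C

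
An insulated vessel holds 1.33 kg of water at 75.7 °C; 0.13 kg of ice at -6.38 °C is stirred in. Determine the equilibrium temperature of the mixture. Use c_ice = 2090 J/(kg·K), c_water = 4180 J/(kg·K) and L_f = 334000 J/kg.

Energy balance with sensible and latent terms:
ice -6.38→0 °C: 0.13·2090·6.38 = 1733.4
  latent heat to melt: 0.13·334000 = 43420
  warm the meltwater: 543.4 T
  water: 5559.4(T − 75.7)
6102.8 T = 420847 − 45153 = 375693
T ≈ 61.56 °C (positive, so assuming full melt was valid).

T_f ≈ 61.6 °C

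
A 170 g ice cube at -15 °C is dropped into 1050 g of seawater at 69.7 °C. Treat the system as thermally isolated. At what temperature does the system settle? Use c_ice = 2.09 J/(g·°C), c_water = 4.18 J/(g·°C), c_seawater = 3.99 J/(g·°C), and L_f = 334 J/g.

Taking heat into each body as positive, Σ m c ΔT = 0:
ice -15→0 °C: 170×2.09×15 = 5329.5
  latent heat to melt: 170×334 = 56780
  warm the meltwater: 710.6 T
  seawater: 4189.5(T − 69.7)
4900.1 T = 292008 − 62110 = 229899
T ≈ 46.92 °C (positive, so assuming full melt was valid).

T_f ≈ 46.9 °C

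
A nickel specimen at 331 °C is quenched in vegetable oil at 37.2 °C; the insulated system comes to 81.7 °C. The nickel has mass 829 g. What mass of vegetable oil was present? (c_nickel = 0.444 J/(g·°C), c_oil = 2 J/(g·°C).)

m ≈ 1030 g

Let T be the final temperature. ΣQ_i = 0:
829·0.444·(81.7 − 331) + m·2·(81.7 − 37.2) = 0
89 m = 91761
m = 91761/89 ≈ 1031 g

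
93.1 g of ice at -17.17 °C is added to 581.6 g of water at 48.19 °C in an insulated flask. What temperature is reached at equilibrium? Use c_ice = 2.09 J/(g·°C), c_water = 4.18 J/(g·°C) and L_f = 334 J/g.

Setting the total heat transfer to zero:
ice -17.17→0 °C: 93.1×2.09×17.17 = 3340.9; latent heat to melt: 93.1×334 = 31095; warm the meltwater: 389.16 T; water cools: 581.6×4.18×(T − 48.19) = 2431.1(T − 48.19)
2820.2 T = 117154 − 34436 = 82718
T ≈ 29.33 °C. Since T > 0 °C, the all-ice-melts assumption holds.

T_f ≈ 29.3 °C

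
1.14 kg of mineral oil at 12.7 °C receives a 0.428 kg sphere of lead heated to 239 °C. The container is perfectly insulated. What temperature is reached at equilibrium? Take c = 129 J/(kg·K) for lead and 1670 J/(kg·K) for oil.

T_f ≈ 19.1 °C

Net heat exchanged in the isolated system is zero:
0.428×129×(T − 239) + 1.14×1670×(T − 12.7) = 0
55.21(T − 239) + 1903.8(T − 12.7) = 0
1959 T = 37374
T ≈ 19.08 °C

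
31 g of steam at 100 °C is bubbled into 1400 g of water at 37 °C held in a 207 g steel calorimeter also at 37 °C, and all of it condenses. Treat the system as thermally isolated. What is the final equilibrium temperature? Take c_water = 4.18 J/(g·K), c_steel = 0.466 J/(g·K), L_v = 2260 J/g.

T_f ≈ 49.9 °C

Net heat exchanged in the isolated system is zero:
steam→water at 100 °C releases m L_v = 31·2260 = 70060
  condensed water 100 °C→T: 129.58(T − 100)
  original water: 5852(T − 37)
  steel cup: 207·0.466·(T − 37) = 96.46(T − 37)
6078 T = 70060 + 12958 + 220093 = 303111
T ≈ 49.87 °C — below 100 °C, confirming all the steam condensed.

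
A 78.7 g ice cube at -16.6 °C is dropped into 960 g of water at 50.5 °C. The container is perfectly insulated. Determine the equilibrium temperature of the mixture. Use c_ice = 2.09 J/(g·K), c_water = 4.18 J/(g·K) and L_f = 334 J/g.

T_f ≈ 40.0 °C

Conservation of energy gives ΣQ = 0:
ice -16.6→0 °C: 78.7×2.09×16.6 = 2730.4; fusion: m_ice L_f = 78.7×334 = 26286; meltwater 0→T: 78.7×4.18×T = 328.97 T; water: 4012.8(T − 50.5)
4341.8 T = 202646 − 29016 = 173630
T ≈ 39.99 °C (positive, so assuming full melt was valid).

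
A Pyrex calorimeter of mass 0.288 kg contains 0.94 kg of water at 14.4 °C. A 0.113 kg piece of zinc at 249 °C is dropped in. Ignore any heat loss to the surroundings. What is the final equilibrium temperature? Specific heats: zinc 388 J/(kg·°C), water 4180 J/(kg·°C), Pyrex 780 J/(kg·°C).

T_f ≈ 16.9 °C

Heat gained plus heat lost sum to zero:
0.113·388·(T − 249) + 0.94·4180·(T − 14.4) + 0.288·780·(T − 14.4) = 0
43.84(T − 249) + 3929.2(T − 14.4) + 224.64(T − 14.4) = 0
(43.84 + 3929.2 + 224.64) T = 43.84·249 + 3929.2·14.4 + 224.64·14.4
T = 70732 / 4197.7 = 16.9 °C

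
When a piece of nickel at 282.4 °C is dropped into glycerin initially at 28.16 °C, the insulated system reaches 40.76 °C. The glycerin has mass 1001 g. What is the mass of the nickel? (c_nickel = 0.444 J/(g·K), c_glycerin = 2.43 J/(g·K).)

m ≈ 286 g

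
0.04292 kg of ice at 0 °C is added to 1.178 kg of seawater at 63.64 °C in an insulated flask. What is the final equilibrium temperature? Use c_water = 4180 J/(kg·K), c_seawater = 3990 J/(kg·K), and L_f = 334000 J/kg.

T_f ≈ 58.4 °C

Net heat exchanged in the isolated system is zero:
melt ice: 0.04292·334000 = 14335; warm the meltwater: 179.41 T; seawater cools: 1.178·3990·(T − 63.64) = 4700.2(T − 63.64)
4879.6 T = 299122 − 14335 = 284787
T ≈ 58.36 °C (positive, so assuming full melt was valid).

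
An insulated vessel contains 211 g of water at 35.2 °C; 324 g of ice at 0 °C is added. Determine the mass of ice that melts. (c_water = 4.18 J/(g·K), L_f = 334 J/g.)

m_melted ≈ 93 g

Cooling the water to 0 °C releases 211×4.18×35.2 = 31046 J.
To melt every bit of ice: 324×334 = 108216 J.
Since 31046 < 108216 J, not all the ice melts; equilibrium is at 0 °C.
m_melt = 31046 / L_f = 92.95 g.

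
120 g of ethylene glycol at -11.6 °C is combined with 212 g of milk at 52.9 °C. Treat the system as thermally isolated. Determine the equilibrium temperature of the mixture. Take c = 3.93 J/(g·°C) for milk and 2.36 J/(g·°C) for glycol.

Setting the total heat transfer to zero:
212·3.93·(T − 52.9) + 120·2.36·(T − (-11.6)) = 0
833.16(T − 52.9) + 283.2(T − (-11.6)) = 0
(833.16 + 283.2) T = 833.16·52.9 + 283.2·(-11.6)
T = 40789 / 1116.4 = 36.5 °C

T_f ≈ 36.5 °C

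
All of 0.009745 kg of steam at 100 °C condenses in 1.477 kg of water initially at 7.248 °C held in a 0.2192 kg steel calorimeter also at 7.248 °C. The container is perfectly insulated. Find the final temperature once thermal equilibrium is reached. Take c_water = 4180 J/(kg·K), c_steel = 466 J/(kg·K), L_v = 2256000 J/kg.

Sum of m c ΔT and latent-heat terms is zero:
latent heat released on condensation: 0.009745×2256000 = 21985; condensate cools 100→T: 0.009745×4180×(T − 100) = 40.73(T − 100); original water: 6173.9(T − 7.248); cup: 102.15(T − 7.248)
6316.7 T = 21985 + 4073.4 + 45489 = 71547
T ≈ 11.33 °C — below 100 °C, confirming all the steam condensed.

T_f ≈ 11.3 °C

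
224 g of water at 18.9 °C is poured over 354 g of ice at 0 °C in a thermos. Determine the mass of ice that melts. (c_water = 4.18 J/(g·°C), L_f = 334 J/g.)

Cooling the water to 0 °C releases 224×4.18×18.9 = 17696 J.
Fully melting the ice requires m_ice L_f = 354×334 = 118236 J.
Since 17696 < 118236 J, not all the ice melts; equilibrium is at 0 °C.
m_melted×334 = 17696  ⇒  m_melted ≈ 52.98 g.

m_melted ≈ 53 g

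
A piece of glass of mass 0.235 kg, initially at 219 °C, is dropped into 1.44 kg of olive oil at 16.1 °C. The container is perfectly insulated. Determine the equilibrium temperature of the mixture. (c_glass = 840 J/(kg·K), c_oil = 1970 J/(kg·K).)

Setting the total heat transfer to zero:
0.235·840·(T − 219) + 1.44·1970·(T − 16.1) = 0
197.4(T − 219) + 2836.8(T − 16.1) = 0
3034.2 T = 88903
T = 88903/3034.2 ≈ 29.30 °C

T_f ≈ 29.3 °C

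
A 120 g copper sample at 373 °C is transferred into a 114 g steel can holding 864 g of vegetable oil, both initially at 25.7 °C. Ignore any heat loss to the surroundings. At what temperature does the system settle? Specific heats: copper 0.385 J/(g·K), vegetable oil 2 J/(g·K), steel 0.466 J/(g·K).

Conservation of energy gives ΣQ = 0:
120·0.385·(T − 373) + 864·2·(T − 25.7) + 114·0.466·(T − 25.7) = 0
46.2(T − 373) + 1728(T − 25.7) + 53.12(T − 25.7) = 0
(46.2 + 1728 + 53.12) T = 46.2·373 + 1728·25.7 + 53.12·25.7
T = 63007 / 1827.3 = 34.5 °C

T_f ≈ 34.5 °C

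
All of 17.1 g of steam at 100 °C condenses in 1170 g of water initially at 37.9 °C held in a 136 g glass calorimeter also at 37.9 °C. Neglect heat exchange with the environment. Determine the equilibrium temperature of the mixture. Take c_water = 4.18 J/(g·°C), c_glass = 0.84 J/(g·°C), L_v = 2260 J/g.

T_f ≈ 46.4 °C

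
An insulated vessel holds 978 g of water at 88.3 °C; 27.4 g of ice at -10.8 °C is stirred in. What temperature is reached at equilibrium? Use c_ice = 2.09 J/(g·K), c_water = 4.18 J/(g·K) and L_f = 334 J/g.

Net heat exchanged in the isolated system is zero:
ice -10.8→0 °C: 27.4×2.09×10.8 = 618.47; latent heat to melt: 27.4×334 = 9151.6; warm the meltwater: 114.53 T; water: 4088(T − 88.3)
4202.6 T = 360974 − 9770.1 = 351204
T ≈ 83.57 °C (positive, so assuming full melt was valid).

T_f ≈ 83.6 °C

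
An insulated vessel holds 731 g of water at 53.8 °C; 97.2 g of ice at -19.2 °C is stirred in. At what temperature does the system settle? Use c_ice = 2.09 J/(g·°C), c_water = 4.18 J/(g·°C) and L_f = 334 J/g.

T_f ≈ 37.0 °C

Net heat exchanged in the isolated system is zero:
ice -19.2→0 °C: 97.2×2.09×19.2 = 3900.4; fusion: m_ice L_f = 97.2×334 = 32465; meltwater 0→T: 97.2×4.18×T = 406.3 T; water: 3055.6(T − 53.8)
3461.9 T = 164390 − 36365 = 128025
T ≈ 36.98 °C — above 0 °C, consistent with complete melting.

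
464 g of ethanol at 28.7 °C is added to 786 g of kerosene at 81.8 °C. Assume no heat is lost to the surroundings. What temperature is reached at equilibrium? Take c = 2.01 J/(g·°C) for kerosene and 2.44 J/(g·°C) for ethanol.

T_f ≈ 59.6 °C

Conservation of energy gives ΣQ = 0:
786·2.01·(T − 81.8) + 464·2.44·(T − 28.7) = 0
2712 T = 161726
T ≈ 59.63 °C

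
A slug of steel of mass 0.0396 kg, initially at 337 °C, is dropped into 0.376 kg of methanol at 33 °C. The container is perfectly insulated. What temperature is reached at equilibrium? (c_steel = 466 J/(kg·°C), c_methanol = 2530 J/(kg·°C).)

T_f ≈ 38.8 °C

Net heat exchanged in the isolated system is zero:
0.0396*466*(T − 337) + 0.376*2530*(T − 33) = 0
18.45(T − 337) + 951.28(T − 33) = 0
969.73 T = 37611
T = 37611 / 969.73 = 38.8 °C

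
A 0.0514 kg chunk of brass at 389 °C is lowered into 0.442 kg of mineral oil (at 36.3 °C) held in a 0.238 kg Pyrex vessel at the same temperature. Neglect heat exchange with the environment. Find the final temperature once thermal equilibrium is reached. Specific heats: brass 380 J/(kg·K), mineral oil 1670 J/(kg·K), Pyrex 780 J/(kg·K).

T_f ≈ 43.6 °C

T_f is the heat-capacity-weighted average of the initial temperatures:
T_f = (19.53×389 + 738.14×36.3 + 185.64×36.3) / (19.53 + 738.14 + 185.64)
    = 41131 / 943.31 ≈ 43.60 °C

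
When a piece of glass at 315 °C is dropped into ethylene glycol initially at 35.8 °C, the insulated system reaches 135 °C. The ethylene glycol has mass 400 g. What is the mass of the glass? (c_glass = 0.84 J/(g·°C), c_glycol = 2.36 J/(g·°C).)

Heat gained plus heat lost sum to zero:
m×0.84×(135 − 315) + 400×2.36×(135 − 35.8) = 0
-151.2 m = -93645
m = -93645/-151.2 ≈ 619.3 g

m ≈ 619 g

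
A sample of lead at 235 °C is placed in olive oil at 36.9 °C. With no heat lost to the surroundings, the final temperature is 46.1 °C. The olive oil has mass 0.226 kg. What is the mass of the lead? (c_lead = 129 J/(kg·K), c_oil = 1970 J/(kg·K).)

|Q_lead| = |Q_oil|:
m×129×(235 − 46.1) = 0.226×1970×(46.1 − 36.9)
24368 m = 4096  ⇒  m ≈ 0.1681 kg

m ≈ 0.168 kg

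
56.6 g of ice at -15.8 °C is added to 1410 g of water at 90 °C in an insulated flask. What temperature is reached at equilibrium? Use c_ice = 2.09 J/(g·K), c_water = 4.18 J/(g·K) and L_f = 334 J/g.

T_f ≈ 83.1 °C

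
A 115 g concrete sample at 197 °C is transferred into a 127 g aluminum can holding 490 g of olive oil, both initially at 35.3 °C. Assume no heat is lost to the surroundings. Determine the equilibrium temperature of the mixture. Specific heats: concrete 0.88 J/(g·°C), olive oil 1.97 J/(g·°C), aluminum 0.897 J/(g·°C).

T_f ≈ 49.2 °C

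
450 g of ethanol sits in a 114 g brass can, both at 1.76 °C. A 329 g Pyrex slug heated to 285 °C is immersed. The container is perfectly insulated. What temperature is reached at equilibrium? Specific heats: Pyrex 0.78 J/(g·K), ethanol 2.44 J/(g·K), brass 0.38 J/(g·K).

Setting the total heat transfer to zero:
329×0.78×(T − 285) + 450×2.44×(T − 1.76) + 114×0.38×(T − 1.76) = 0
1397.9 T = 75145
T = 75145 / 1397.9 = 53.8 °C

T_f ≈ 53.8 °C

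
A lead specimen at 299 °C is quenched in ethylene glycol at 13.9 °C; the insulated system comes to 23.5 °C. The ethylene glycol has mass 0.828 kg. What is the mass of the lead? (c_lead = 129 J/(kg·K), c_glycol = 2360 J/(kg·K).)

m ≈ 0.528 kg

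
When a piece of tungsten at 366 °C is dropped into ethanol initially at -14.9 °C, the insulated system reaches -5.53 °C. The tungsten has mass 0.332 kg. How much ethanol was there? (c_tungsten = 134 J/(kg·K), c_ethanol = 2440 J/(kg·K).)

m ≈ 0.723 kg

Heat lost by the tungsten = heat gained by the ethanol:
0.332·134·(366 − -5.53) = m·2440·(-5.53 − (-14.9))
22863 m = 16529  ⇒  m ≈ 0.7229 kg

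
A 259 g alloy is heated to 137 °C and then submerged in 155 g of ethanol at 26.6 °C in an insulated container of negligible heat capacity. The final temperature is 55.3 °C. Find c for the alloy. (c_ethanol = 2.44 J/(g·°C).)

c ≈ 0.513 J/(g·°C)

Heat lost by the alloy = heat gained by the ethanol:
259·c·(137 − 55.3) = 155·2.44·(55.3 − 26.6)
21160 c = 10854  ⇒  c ≈ 0.513 J/(g·°C)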